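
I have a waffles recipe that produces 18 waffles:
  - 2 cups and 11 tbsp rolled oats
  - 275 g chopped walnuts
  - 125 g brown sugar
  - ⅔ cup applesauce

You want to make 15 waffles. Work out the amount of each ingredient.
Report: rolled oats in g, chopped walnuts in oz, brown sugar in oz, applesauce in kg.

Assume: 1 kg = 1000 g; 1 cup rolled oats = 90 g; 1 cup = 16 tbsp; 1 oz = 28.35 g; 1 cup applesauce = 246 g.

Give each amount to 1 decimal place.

Scaling factor: 15/18 = 5/6.
rolled oats: (2 cup + 11 tbsp = 2.6875 cup) × 5/6 × 90 g/cup ≈ 201.6 g
chopped walnuts: 275 g × 5/6 ÷ 28.35 g/oz ≈ 8.1 oz
brown sugar: 125 g × 5/6 ÷ 28.35 g/oz ≈ 3.7 oz
applesauce: 2/3 cup × 5/6 × 246 g/cup ÷ 1000 g/kg ≈ 0.1 kg

rolled oats: 201.6 g; chopped walnuts: 8.1 oz; brown sugar: 3.7 oz; applesauce: 0.1 kg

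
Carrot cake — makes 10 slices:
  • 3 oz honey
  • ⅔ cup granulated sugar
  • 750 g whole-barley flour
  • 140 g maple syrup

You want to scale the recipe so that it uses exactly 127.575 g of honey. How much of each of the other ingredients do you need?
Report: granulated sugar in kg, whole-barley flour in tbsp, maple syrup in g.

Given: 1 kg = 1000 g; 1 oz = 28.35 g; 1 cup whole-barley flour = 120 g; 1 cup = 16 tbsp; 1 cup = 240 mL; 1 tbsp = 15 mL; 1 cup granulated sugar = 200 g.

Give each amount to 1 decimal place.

The original recipe has 85.05 g of honey, so the scaling factor is 127.575 ÷ 85.05 = 3/2 = 1.5.
granulated sugar: 2/3 cup × 3/2 × 200 g/cup ÷ 1000 g/kg = 0.2 kg
whole-barley flour: 750 g × 3/2 ÷ 120 g/cup × 16 tbsp/cup = 150.0 tbsp
maple syrup: 140 g × 3/2 = 210.0 g

granulated sugar: 0.2 kg; whole-barley flour: 150.0 tbsp; maple syrup: 210.0 g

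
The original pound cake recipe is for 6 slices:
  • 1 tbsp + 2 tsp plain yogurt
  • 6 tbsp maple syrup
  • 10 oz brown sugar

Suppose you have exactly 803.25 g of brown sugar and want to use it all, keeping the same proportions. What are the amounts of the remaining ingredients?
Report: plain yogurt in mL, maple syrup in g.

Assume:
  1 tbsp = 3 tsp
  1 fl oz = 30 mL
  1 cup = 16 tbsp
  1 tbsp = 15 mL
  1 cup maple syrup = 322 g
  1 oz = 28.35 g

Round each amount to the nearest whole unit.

plain yogurt: 71 mL; maple syrup: 342 g

The original recipe has 283.5 g of brown sugar, so the scaling factor is 803.25 ÷ 283.5 = 17/6.
plain yogurt: (1 tbsp + 2 tsp = 5/3 tbsp) × 17/6 × 15 mL/tbsp ≈ 71 mL
maple syrup: 6 tbsp × 17/6 ÷ 16 tbsp/cup × 322 g/cup ≈ 342 g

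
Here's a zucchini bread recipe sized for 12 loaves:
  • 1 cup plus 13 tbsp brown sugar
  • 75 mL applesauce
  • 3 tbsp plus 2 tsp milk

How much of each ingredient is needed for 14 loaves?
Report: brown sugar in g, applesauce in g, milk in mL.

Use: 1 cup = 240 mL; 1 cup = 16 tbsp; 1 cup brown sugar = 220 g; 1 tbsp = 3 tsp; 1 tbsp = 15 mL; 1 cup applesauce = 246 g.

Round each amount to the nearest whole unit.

brown sugar: 465 g; applesauce: 90 g; milk: 64 mL

Scaling factor: 14/12 = 7/6.
brown sugar: (1 cup + 13 tbsp = 1.8125 cup) × 7/6 × 220 g/cup ≈ 465 g
applesauce: 75 mL × 7/6 ÷ 240 mL/cup × 246 g/cup ≈ 90 g
milk: (3 tbsp + 2 tsp = 11/3 tbsp) × 7/6 × 15 mL/tbsp ≈ 64 mL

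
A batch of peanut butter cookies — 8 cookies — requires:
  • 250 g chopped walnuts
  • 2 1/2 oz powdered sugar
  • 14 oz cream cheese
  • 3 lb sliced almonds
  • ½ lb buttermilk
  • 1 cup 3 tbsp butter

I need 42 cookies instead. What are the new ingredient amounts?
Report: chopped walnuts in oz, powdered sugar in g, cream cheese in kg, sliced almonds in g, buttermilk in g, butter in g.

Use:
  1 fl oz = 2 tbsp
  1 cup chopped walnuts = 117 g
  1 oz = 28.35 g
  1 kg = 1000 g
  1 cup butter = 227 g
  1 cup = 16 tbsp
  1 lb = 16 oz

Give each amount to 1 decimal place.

Scaling factor: 42/8 = 21/4 = 5.25.
chopped walnuts: 250 g × 21/4 ÷ 28.35 g/oz ≈ 46.3 oz
powdered sugar: 2.5 oz × 21/4 × 28.35 g/oz ≈ 372.1 g
cream cheese: 14 oz × 21/4 × 28.35 g/oz ÷ 1000 g/kg ≈ 2.1 kg
sliced almonds: 3 lb × 21/4 × 16 oz/lb × 28.35 g/oz = 7144.2 g
buttermilk: 0.5 lb × 21/4 × 16 oz/lb × 28.35 g/oz = 1190.7 g
butter: (1 cup + 3 tbsp = 1.1875 cup) × 21/4 × 227 g/cup ≈ 1415.2 g

chopped walnuts: 46.3 oz; powdered sugar: 372.1 g; cream cheese: 2.1 kg; sliced almonds: 7144.2 g; buttermilk: 1190.7 g; butter: 1415.2 g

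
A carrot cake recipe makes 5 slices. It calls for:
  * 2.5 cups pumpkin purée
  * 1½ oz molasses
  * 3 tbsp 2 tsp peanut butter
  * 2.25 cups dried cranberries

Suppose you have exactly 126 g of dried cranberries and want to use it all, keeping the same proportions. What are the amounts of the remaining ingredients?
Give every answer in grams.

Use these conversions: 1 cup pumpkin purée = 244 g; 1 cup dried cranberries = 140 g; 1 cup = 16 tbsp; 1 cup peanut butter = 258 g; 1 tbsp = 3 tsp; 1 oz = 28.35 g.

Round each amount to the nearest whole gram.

The original recipe has 315 g of dried cranberries, so the scaling factor is 126 ÷ 315 = 2/5 = 0.4.
pumpkin purée: 2.5 cup × 2/5 × 244 g/cup = 244 g
molasses: 1.5 oz × 2/5 × 28.35 g/oz ≈ 17 g
peanut butter: (3 tbsp + 2 tsp = 11/3 tbsp) × 2/5 ÷ 16 tbsp/cup × 258 g/cup ≈ 24 g

pumpkin purée: 244 g; molasses: 17 g; peanut butter: 24 g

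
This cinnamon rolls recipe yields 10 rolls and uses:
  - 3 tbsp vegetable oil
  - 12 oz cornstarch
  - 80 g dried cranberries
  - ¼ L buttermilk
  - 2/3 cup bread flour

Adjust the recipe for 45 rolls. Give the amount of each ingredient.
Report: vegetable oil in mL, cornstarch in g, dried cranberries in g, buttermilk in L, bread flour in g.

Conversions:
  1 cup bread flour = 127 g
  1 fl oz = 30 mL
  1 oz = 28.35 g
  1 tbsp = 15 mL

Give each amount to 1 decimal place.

Scaling factor: 45/10 = 9/2 = 4.5.
vegetable oil: 3 tbsp × 9/2 × 15 mL/tbsp = 202.5 mL
cornstarch: 12 oz × 9/2 × 28.35 g/oz = 1530.9 g
dried cranberries: 80 g × 9/2 = 360.0 g
buttermilk: 0.25 L × 9/2 ≈ 1.1 L
bread flour: 2/3 cup × 9/2 × 127 g/cup = 381.0 g

vegetable oil: 202.5 mL; cornstarch: 1530.9 g; dried cranberries: 360.0 g; buttermilk: 1.1 L; bread flour: 381.0 g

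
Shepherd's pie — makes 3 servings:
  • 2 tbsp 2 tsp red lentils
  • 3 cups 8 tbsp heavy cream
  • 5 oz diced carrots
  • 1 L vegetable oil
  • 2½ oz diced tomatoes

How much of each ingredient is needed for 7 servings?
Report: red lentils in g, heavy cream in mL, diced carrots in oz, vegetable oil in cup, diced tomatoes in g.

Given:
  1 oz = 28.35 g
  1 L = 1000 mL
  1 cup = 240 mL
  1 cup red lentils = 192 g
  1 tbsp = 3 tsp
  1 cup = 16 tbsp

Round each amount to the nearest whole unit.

Scaling factor: 7/3.
red lentils: (2 tbsp + 2 tsp = 8/3 tbsp) × 7/3 ÷ 16 tbsp/cup × 192 g/cup ≈ 75 g
heavy cream: (3 cup + 8 tbsp = 3.5 cup) × 7/3 × 240 mL/cup = 1960 mL
diced carrots: 5 oz × 7/3 ≈ 12 oz
vegetable oil: 1 L × 7/3 × 1000 mL/L ÷ 240 mL/cup ≈ 10 cup
diced tomatoes: 2.5 oz × 7/3 × 28.35 g/oz ≈ 165 g

red lentils: 75 g; heavy cream: 1960 mL; diced carrots: 12 oz; vegetable oil: 10 cup; diced tomatoes: 165 g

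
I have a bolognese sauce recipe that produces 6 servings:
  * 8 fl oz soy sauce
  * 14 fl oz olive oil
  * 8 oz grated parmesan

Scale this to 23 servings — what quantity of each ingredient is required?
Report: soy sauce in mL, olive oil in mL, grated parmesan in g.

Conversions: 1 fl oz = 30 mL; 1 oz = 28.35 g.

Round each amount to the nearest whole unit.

Scaling factor: 23/6.
soy sauce: 8 fl oz × 23/6 × 30 mL/fl oz = 920 mL
olive oil: 14 fl oz × 23/6 × 30 mL/fl oz = 1610 mL
grated parmesan: 8 oz × 23/6 × 28.35 g/oz ≈ 869 g

soy sauce: 920 mL; olive oil: 1610 mL; grated parmesan: 869 g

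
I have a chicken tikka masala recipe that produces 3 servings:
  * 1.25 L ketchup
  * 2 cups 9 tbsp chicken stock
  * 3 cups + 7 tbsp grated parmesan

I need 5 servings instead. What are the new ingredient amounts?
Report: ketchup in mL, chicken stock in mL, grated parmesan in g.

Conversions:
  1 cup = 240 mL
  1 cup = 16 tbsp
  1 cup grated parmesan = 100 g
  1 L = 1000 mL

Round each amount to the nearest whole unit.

ketchup: 2083 mL; chicken stock: 1025 mL; grated parmesan: 573 g

Scaling factor: 5/3.
ketchup: 1.25 L × 5/3 × 1000 mL/L ≈ 2083 mL
chicken stock: (2 cup + 9 tbsp = 2.5625 cup) × 5/3 × 240 mL/cup = 1025 mL
grated parmesan: (3 cup + 7 tbsp = 3.4375 cup) × 5/3 × 100 g/cup ≈ 573 g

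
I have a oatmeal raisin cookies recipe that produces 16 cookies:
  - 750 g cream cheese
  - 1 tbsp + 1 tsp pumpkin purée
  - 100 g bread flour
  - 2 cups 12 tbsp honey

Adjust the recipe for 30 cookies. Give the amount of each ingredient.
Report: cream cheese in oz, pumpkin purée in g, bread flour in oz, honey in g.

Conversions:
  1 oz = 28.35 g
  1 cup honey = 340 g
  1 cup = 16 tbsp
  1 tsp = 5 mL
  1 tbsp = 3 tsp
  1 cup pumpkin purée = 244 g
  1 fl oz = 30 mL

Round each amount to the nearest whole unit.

Scaling factor: 30/16 = 15/8 = 1.875.
cream cheese: 750 g × 15/8 ÷ 28.35 g/oz ≈ 50 oz
pumpkin purée: (1 tbsp + 1 tsp = 4/3 tbsp) × 15/8 ÷ 16 tbsp/cup × 244 g/cup ≈ 38 g
bread flour: 100 g × 15/8 ÷ 28.35 g/oz ≈ 7 oz
honey: (2 cup + 12 tbsp = 2.75 cup) × 15/8 × 340 g/cup ≈ 1753 g

cream cheese: 50 oz; pumpkin purée: 38 g; bread flour: 7 oz; honey: 1753 g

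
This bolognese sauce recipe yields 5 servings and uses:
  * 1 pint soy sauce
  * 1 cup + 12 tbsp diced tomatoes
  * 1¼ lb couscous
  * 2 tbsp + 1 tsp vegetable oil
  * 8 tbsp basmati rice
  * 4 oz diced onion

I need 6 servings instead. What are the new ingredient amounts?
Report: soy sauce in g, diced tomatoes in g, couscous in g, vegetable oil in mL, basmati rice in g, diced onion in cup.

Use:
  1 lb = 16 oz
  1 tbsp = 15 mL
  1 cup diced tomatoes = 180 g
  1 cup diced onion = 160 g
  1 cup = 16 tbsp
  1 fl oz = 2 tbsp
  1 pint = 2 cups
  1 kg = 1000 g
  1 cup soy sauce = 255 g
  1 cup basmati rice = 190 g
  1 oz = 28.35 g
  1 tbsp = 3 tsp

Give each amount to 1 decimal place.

soy sauce: 612.0 g; diced tomatoes: 378.0 g; couscous: 680.4 g; vegetable oil: 42.0 mL; basmati rice: 114.0 g; diced onion: 0.9 cup

Scaling factor: 6/5 = 1.2.
soy sauce: 1 pint × 6/5 × 2 cup/pint × 255 g/cup = 612.0 g
diced tomatoes: (1 cup + 12 tbsp = 1.75 cup) × 6/5 × 180 g/cup = 378.0 g
couscous: 1.25 lb × 6/5 × 16 oz/lb × 28.35 g/oz = 680.4 g
vegetable oil: (2 tbsp + 1 tsp = 7/3 tbsp) × 6/5 × 15 mL/tbsp = 42.0 mL
basmati rice: 8 tbsp × 6/5 ÷ 16 tbsp/cup × 190 g/cup = 114.0 g
diced onion: 4 oz × 6/5 × 28.35 g/oz ÷ 160 g/cup ≈ 0.9 cup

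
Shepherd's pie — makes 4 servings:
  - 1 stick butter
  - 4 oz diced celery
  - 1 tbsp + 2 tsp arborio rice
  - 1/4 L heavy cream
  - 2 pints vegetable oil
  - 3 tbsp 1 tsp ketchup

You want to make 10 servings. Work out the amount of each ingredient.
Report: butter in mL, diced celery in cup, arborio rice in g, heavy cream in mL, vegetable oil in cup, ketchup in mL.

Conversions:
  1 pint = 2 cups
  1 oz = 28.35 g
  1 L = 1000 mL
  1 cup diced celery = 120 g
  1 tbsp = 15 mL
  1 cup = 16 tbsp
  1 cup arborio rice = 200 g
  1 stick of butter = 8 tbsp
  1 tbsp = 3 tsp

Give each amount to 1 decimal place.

butter: 300.0 mL; diced celery: 2.4 cup; arborio rice: 52.1 g; heavy cream: 625.0 mL; vegetable oil: 10.0 cup; ketchup: 125.0 mL

Scaling factor: 10/4 = 5/2 = 2.5.
butter: 1 stick × 5/2 × 8 tbsp/stick × 15 mL/tbsp = 300.0 mL
diced celery: 4 oz × 5/2 × 28.35 g/oz ÷ 120 g/cup ≈ 2.4 cup
arborio rice: (1 tbsp + 2 tsp = 5/3 tbsp) × 5/2 ÷ 16 tbsp/cup × 200 g/cup ≈ 52.1 g
heavy cream: 0.25 L × 5/2 × 1000 mL/L = 625.0 mL
vegetable oil: 2 pint × 5/2 × 2 cup/pint = 10.0 cup
ketchup: (3 tbsp + 1 tsp = 10/3 tbsp) × 5/2 × 15 mL/tbsp = 125.0 mL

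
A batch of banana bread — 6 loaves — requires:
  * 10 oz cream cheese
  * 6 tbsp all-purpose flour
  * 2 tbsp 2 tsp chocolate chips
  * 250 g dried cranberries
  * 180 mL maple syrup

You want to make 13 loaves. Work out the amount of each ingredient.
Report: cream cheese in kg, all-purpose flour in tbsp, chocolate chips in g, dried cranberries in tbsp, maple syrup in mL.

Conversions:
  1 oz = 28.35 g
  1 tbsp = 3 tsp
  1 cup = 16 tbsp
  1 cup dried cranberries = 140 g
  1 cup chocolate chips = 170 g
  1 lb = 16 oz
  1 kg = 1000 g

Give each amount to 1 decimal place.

Scaling factor: 13/6.
cream cheese: 10 oz × 13/6 × 28.35 g/oz ÷ 1000 g/kg ≈ 0.6 kg
all-purpose flour: 6 tbsp × 13/6 = 13.0 tbsp
chocolate chips: (2 tbsp + 2 tsp = 8/3 tbsp) × 13/6 ÷ 16 tbsp/cup × 170 g/cup ≈ 61.4 g
dried cranberries: 250 g × 13/6 ÷ 140 g/cup × 16 tbsp/cup ≈ 61.9 tbsp
maple syrup: 180 mL × 13/6 = 390.0 mL

cream cheese: 0.6 kg; all-purpose flour: 13.0 tbsp; chocolate chips: 61.4 g; dried cranberries: 61.9 tbsp; maple syrup: 390.0 mL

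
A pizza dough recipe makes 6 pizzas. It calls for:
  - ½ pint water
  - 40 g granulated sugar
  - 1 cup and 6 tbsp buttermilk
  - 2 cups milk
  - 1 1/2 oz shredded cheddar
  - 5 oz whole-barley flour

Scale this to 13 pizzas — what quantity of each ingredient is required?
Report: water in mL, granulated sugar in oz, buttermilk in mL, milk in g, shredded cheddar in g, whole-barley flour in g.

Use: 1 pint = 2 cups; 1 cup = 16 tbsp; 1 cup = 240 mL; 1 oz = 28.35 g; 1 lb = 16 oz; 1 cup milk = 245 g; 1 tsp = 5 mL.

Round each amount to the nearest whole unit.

Scaling factor: 13/6.
water: 0.5 pint × 13/6 × 2 cup/pint × 240 mL/cup = 520 mL
granulated sugar: 40 g × 13/6 ÷ 28.35 g/oz ≈ 3 oz
buttermilk: (1 cup + 6 tbsp = 1.375 cup) × 13/6 × 240 mL/cup = 715 mL
milk: 2 cup × 13/6 × 245 g/cup ≈ 1062 g
shredded cheddar: 1.5 oz × 13/6 × 28.35 g/oz ≈ 92 g
whole-barley flour: 5 oz × 13/6 × 28.35 g/oz ≈ 307 g

water: 520 mL; granulated sugar: 3 oz; buttermilk: 715 mL; milk: 1062 g; shredded cheddar: 92 g; whole-barley flour: 307 g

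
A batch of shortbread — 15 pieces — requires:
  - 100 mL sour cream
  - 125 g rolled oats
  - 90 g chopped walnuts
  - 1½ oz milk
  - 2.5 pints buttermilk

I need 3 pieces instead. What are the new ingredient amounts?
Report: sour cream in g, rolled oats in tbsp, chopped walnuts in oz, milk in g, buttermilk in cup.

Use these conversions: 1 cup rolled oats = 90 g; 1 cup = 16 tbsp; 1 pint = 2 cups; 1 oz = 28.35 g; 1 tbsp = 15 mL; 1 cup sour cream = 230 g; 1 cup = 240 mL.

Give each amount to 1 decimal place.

Scaling factor: 3/15 = 1/5 = 0.2.
sour cream: 100 mL × 1/5 ÷ 240 mL/cup × 230 g/cup ≈ 19.2 g
rolled oats: 125 g × 1/5 ÷ 90 g/cup × 16 tbsp/cup ≈ 4.4 tbsp
chopped walnuts: 90 g × 1/5 ÷ 28.35 g/oz ≈ 0.6 oz
milk: 1.5 oz × 1/5 × 28.35 g/oz ≈ 8.5 g
buttermilk: 2.5 pint × 1/5 × 2 cup/pint = 1.0 cup

sour cream: 19.2 g; rolled oats: 4.4 tbsp; chopped walnuts: 0.6 oz; milk: 8.5 g; buttermilk: 1.0 cup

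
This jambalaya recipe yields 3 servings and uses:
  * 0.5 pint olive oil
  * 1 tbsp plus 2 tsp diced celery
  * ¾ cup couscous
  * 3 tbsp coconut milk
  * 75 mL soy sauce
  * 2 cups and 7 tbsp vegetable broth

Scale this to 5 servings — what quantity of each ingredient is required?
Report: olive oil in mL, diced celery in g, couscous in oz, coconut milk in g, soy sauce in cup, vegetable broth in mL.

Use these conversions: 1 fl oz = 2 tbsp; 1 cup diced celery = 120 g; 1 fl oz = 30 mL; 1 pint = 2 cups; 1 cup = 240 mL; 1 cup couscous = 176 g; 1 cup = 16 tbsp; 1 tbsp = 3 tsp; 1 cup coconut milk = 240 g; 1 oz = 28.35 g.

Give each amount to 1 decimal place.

Scaling factor: 5/3.
olive oil: 0.5 pint × 5/3 × 2 cup/pint × 240 mL/cup = 400.0 mL
diced celery: (1 tbsp + 2 tsp = 5/3 tbsp) × 5/3 ÷ 16 tbsp/cup × 120 g/cup ≈ 20.8 g
couscous: 0.75 cup × 5/3 × 176 g/cup ÷ 28.35 g/oz ≈ 7.8 oz
coconut milk: 3 tbsp × 5/3 ÷ 16 tbsp/cup × 240 g/cup = 75.0 g
soy sauce: 75 mL × 5/3 ÷ 240 mL/cup ≈ 0.5 cup
vegetable broth: (2 cup + 7 tbsp = 2.4375 cup) × 5/3 × 240 mL/cup = 975.0 mL

olive oil: 400.0 mL; diced celery: 20.8 g; couscous: 7.8 oz; coconut milk: 75.0 g; soy sauce: 0.5 cup; vegetable broth: 975.0 mL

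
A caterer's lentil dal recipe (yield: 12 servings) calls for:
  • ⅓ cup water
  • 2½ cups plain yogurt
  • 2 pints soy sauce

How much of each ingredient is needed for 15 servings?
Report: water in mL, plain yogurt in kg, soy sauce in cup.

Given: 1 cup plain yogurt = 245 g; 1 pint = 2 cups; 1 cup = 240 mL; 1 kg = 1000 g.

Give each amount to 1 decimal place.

water: 100.0 mL; plain yogurt: 0.8 kg; soy sauce: 5.0 cup

Scaling factor: 15/12 = 5/4 = 1.25.
water: 1/3 cup × 5/4 × 240 mL/cup = 100.0 mL
plain yogurt: 2.5 cup × 5/4 × 245 g/cup ÷ 1000 g/kg ≈ 0.8 kg
soy sauce: 2 pint × 5/4 × 2 cup/pint = 5.0 cup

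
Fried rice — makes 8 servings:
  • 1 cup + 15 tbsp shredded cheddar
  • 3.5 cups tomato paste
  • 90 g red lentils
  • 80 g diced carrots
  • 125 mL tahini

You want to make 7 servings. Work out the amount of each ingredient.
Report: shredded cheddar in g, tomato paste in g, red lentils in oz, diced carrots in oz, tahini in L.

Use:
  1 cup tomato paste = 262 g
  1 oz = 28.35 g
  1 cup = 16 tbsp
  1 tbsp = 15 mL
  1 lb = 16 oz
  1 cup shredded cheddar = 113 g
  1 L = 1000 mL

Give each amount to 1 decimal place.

Scaling factor: 7/8 = 0.875.
shredded cheddar: (1 cup + 15 tbsp = 1.9375 cup) × 7/8 × 113 g/cup ≈ 191.6 g
tomato paste: 3.5 cup × 7/8 × 262 g/cup ≈ 802.4 g
red lentils: 90 g × 7/8 ÷ 28.35 g/oz ≈ 2.8 oz
diced carrots: 80 g × 7/8 ÷ 28.35 g/oz ≈ 2.5 oz
tahini: 125 mL × 7/8 ÷ 1000 mL/L ≈ 0.1 L

shredded cheddar: 191.6 g; tomato paste: 802.4 g; red lentils: 2.8 oz; diced carrots: 2.5 oz; tahini: 0.1 L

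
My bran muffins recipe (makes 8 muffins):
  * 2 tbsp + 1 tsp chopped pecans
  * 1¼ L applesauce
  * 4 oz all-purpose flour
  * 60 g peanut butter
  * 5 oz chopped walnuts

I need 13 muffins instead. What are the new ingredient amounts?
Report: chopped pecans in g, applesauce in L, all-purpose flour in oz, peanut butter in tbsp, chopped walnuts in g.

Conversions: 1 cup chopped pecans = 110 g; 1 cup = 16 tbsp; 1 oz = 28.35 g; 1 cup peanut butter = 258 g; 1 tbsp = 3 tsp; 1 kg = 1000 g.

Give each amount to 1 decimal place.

Scaling factor: 13/8 = 1.625.
chopped pecans: (2 tbsp + 1 tsp = 7/3 tbsp) × 13/8 ÷ 16 tbsp/cup × 110 g/cup ≈ 26.1 g
applesauce: 1.25 L × 13/8 ≈ 2.0 L
all-purpose flour: 4 oz × 13/8 = 6.5 oz
peanut butter: 60 g × 13/8 ÷ 258 g/cup × 16 tbsp/cup ≈ 6.0 tbsp
chopped walnuts: 5 oz × 13/8 × 28.35 g/oz ≈ 230.3 g

chopped pecans: 26.1 g; applesauce: 2.0 L; all-purpose flour: 6.5 oz; peanut butter: 6.0 tbsp; chopped walnuts: 230.3 g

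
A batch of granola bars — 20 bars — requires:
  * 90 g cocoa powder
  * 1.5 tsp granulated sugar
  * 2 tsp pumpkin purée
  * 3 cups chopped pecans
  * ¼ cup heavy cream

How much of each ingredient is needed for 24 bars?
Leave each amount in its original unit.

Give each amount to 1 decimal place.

Scaling factor: 24/20 = 6/5 = 1.2.
cocoa powder: 90 g × 6/5 = 108.0 g
granulated sugar: 1.5 tsp × 6/5 = 1.8 tsp
pumpkin purée: 2 tsp × 6/5 = 2.4 tsp
chopped pecans: 3 cup × 6/5 = 3.6 cup
heavy cream: 0.25 cup × 6/5 = 0.3 cup

cocoa powder: 108.0 g; granulated sugar: 1.8 tsp; pumpkin purée: 2.4 tsp; chopped pecans: 3.6 cup; heavy cream: 0.3 cup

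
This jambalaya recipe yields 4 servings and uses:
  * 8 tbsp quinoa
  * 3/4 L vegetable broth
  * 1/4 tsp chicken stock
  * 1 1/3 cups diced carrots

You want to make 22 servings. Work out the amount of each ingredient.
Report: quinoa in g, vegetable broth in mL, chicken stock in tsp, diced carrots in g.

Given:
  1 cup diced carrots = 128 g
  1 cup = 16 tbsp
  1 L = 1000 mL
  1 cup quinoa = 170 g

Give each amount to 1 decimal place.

quinoa: 467.5 g; vegetable broth: 4125.0 mL; chicken stock: 1.4 tsp; diced carrots: 938.7 g

Scaling factor: 22/4 = 11/2 = 5.5.
quinoa: 8 tbsp × 11/2 ÷ 16 tbsp/cup × 170 g/cup = 467.5 g
vegetable broth: 0.75 L × 11/2 × 1000 mL/L = 4125.0 mL
chicken stock: 0.25 tsp × 11/2 ≈ 1.4 tsp
diced carrots: 4/3 cup × 11/2 × 128 g/cup ≈ 938.7 g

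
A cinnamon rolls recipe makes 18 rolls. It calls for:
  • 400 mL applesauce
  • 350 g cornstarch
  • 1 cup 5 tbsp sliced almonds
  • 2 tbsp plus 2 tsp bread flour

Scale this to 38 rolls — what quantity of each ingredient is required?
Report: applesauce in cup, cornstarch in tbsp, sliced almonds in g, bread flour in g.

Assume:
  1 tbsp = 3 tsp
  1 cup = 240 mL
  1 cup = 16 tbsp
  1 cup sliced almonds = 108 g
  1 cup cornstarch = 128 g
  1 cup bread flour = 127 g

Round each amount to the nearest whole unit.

applesauce: 4 cup; cornstarch: 92 tbsp; sliced almonds: 299 g; bread flour: 45 g

Scaling factor: 38/18 = 19/9.
applesauce: 400 mL × 19/9 ÷ 240 mL/cup ≈ 4 cup
cornstarch: 350 g × 19/9 ÷ 128 g/cup × 16 tbsp/cup ≈ 92 tbsp
sliced almonds: (1 cup + 5 tbsp = 1.3125 cup) × 19/9 × 108 g/cup ≈ 299 g
bread flour: (2 tbsp + 2 tsp = 8/3 tbsp) × 19/9 ÷ 16 tbsp/cup × 127 g/cup ≈ 45 g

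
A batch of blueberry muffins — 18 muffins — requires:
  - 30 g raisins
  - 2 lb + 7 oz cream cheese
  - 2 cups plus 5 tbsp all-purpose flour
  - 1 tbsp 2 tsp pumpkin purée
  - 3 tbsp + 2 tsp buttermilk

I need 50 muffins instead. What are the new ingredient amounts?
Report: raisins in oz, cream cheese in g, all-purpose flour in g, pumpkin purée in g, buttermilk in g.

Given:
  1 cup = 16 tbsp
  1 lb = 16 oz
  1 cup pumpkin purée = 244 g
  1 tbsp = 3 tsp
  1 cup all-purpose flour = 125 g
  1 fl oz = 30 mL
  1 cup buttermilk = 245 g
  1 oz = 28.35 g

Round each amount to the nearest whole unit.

raisins: 3 oz; cream cheese: 3071 g; all-purpose flour: 803 g; pumpkin purée: 71 g; buttermilk: 156 g

Scaling factor: 50/18 = 25/9.
raisins: 30 g × 25/9 ÷ 28.35 g/oz ≈ 3 oz
cream cheese: (2 lb + 7 oz = 2.4375 lb) × 25/9 × 16 oz/lb × 28.35 g/oz ≈ 3071 g
all-purpose flour: (2 cup + 5 tbsp = 2.3125 cup) × 25/9 × 125 g/cup ≈ 803 g
pumpkin purée: (1 tbsp + 2 tsp = 5/3 tbsp) × 25/9 ÷ 16 tbsp/cup × 244 g/cup ≈ 71 g
buttermilk: (3 tbsp + 2 tsp = 11/3 tbsp) × 25/9 ÷ 16 tbsp/cup × 245 g/cup ≈ 156 g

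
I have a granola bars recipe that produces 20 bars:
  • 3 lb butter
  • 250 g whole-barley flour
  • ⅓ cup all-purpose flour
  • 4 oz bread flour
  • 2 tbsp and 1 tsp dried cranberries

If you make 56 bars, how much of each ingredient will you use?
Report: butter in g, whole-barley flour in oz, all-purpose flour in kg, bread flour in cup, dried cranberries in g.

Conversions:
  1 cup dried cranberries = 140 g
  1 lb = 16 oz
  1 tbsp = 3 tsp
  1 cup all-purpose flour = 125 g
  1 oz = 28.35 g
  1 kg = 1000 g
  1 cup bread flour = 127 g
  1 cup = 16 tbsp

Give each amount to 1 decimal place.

butter: 3810.2 g; whole-barley flour: 24.7 oz; all-purpose flour: 0.1 kg; bread flour: 2.5 cup; dried cranberries: 57.2 g

Scaling factor: 56/20 = 14/5 = 2.8.
butter: 3 lb × 14/5 × 16 oz/lb × 28.35 g/oz ≈ 3810.2 g
whole-barley flour: 250 g × 14/5 ÷ 28.35 g/oz ≈ 24.7 oz
all-purpose flour: 1/3 cup × 14/5 × 125 g/cup ÷ 1000 g/kg ≈ 0.1 kg
bread flour: 4 oz × 14/5 × 28.35 g/oz ÷ 127 g/cup ≈ 2.5 cup
dried cranberries: (2 tbsp + 1 tsp = 7/3 tbsp) × 14/5 ÷ 16 tbsp/cup × 140 g/cup ≈ 57.2 g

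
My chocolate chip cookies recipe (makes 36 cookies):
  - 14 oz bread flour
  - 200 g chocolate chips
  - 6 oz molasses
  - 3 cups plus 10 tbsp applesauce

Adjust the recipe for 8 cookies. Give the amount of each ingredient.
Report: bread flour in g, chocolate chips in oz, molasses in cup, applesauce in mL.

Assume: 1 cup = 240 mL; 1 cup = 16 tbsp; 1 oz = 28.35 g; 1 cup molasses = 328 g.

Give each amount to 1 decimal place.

Scaling factor: 8/36 = 2/9.
bread flour: 14 oz × 2/9 × 28.35 g/oz = 88.2 g
chocolate chips: 200 g × 2/9 ÷ 28.35 g/oz ≈ 1.6 oz
molasses: 6 oz × 2/9 × 28.35 g/oz ÷ 328 g/cup ≈ 0.1 cup
applesauce: (3 cup + 10 tbsp = 3.625 cup) × 2/9 × 240 mL/cup ≈ 193.3 mL

bread flour: 88.2 g; chocolate chips: 1.6 oz; molasses: 0.1 cup; applesauce: 193.3 mL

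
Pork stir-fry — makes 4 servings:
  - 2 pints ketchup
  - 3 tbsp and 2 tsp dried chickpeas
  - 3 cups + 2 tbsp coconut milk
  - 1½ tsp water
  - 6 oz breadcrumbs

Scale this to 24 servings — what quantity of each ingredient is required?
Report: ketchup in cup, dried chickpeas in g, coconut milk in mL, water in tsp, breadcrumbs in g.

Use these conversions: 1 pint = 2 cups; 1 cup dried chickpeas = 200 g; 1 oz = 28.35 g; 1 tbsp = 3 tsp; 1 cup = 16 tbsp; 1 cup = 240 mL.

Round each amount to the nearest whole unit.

ketchup: 24 cup; dried chickpeas: 275 g; coconut milk: 4500 mL; water: 9 tsp; breadcrumbs: 1021 g

Scaling factor: 24/4 = 6.
ketchup: 2 pint × 6 × 2 cup/pint = 24 cup
dried chickpeas: (3 tbsp + 2 tsp = 11/3 tbsp) × 6 ÷ 16 tbsp/cup × 200 g/cup = 275 g
coconut milk: (3 cup + 2 tbsp = 3.125 cup) × 6 × 240 mL/cup = 4500 mL
water: 1.5 tsp × 6 = 9 tsp
breadcrumbs: 6 oz × 6 × 28.35 g/oz ≈ 1021 g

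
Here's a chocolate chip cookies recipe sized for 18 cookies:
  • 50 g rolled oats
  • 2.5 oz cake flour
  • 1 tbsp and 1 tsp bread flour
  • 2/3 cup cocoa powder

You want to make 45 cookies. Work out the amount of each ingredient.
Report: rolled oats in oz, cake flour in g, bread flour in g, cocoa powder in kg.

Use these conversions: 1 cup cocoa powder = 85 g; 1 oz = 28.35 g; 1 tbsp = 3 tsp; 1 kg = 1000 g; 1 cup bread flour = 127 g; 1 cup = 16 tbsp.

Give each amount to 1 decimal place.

rolled oats: 4.4 oz; cake flour: 177.2 g; bread flour: 26.5 g; cocoa powder: 0.1 kg

Scaling factor: 45/18 = 5/2 = 2.5.
rolled oats: 50 g × 5/2 ÷ 28.35 g/oz ≈ 4.4 oz
cake flour: 2.5 oz × 5/2 × 28.35 g/oz ≈ 177.2 g
bread flour: (1 tbsp + 1 tsp = 4/3 tbsp) × 5/2 ÷ 16 tbsp/cup × 127 g/cup ≈ 26.5 g
cocoa powder: 2/3 cup × 5/2 × 85 g/cup ÷ 1000 g/kg ≈ 0.1 kg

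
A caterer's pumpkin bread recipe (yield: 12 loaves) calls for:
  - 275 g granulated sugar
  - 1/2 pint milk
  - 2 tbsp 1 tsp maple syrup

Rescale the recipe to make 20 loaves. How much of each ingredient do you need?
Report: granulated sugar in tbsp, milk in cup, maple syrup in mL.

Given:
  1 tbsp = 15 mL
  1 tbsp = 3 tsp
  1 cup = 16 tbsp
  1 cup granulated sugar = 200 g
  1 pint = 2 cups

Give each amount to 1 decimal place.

granulated sugar: 36.7 tbsp; milk: 1.7 cup; maple syrup: 58.3 mL

Scaling factor: 20/12 = 5/3.
granulated sugar: 275 g × 5/3 ÷ 200 g/cup × 16 tbsp/cup ≈ 36.7 tbsp
milk: 0.5 pint × 5/3 × 2 cup/pint ≈ 1.7 cup
maple syrup: (2 tbsp + 1 tsp = 7/3 tbsp) × 5/3 × 15 mL/tbsp ≈ 58.3 mL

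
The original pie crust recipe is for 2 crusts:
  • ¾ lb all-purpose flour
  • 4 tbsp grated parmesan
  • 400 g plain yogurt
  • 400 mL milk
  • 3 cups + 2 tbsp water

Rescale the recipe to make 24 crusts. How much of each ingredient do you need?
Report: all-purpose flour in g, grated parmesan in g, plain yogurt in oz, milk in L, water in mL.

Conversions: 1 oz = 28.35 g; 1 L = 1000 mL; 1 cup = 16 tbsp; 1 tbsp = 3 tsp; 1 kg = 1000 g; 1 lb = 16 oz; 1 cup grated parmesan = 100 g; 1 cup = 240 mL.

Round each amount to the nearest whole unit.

Scaling factor: 24/2 = 12.
all-purpose flour: 0.75 lb × 12 × 16 oz/lb × 28.35 g/oz ≈ 4082 g
grated parmesan: 4 tbsp × 12 ÷ 16 tbsp/cup × 100 g/cup = 300 g
plain yogurt: 400 g × 12 ÷ 28.35 g/oz ≈ 169 oz
milk: 400 mL × 12 ÷ 1000 mL/L ≈ 5 L
water: (3 cup + 2 tbsp = 3.125 cup) × 12 × 240 mL/cup = 9000 mL

all-purpose flour: 4082 g; grated parmesan: 300 g; plain yogurt: 169 oz; milk: 5 L; water: 9000 mL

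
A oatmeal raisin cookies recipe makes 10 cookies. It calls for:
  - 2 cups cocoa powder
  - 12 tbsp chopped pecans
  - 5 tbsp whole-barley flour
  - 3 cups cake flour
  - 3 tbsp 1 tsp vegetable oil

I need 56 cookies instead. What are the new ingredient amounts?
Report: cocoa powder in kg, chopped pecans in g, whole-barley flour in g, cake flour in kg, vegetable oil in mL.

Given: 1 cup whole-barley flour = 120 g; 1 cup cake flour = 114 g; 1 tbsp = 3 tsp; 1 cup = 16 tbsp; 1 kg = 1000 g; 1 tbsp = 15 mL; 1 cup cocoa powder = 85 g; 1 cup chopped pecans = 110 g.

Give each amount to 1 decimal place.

Scaling factor: 56/10 = 28/5 = 5.6.
cocoa powder: 2 cup × 28/5 × 85 g/cup ÷ 1000 g/kg ≈ 1.0 kg
chopped pecans: 12 tbsp × 28/5 ÷ 16 tbsp/cup × 110 g/cup = 462.0 g
whole-barley flour: 5 tbsp × 28/5 ÷ 16 tbsp/cup × 120 g/cup = 210.0 g
cake flour: 3 cup × 28/5 × 114 g/cup ÷ 1000 g/kg ≈ 1.9 kg
vegetable oil: (3 tbsp + 1 tsp = 10/3 tbsp) × 28/5 × 15 mL/tbsp = 280.0 mL

cocoa powder: 1.0 kg; chopped pecans: 462.0 g; whole-barley flour: 210.0 g; cake flour: 1.9 kg; vegetable oil: 280.0 mL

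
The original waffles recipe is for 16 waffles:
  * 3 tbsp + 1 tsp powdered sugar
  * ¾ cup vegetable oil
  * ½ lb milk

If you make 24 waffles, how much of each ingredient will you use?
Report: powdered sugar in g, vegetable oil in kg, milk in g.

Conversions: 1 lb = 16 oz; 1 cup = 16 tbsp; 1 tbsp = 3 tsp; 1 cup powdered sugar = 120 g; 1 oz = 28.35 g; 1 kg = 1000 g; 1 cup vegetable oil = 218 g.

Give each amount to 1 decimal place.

powdered sugar: 37.5 g; vegetable oil: 0.2 kg; milk: 340.2 g

Scaling factor: 24/16 = 3/2 = 1.5.
powdered sugar: (3 tbsp + 1 tsp = 10/3 tbsp) × 3/2 ÷ 16 tbsp/cup × 120 g/cup = 37.5 g
vegetable oil: 0.75 cup × 3/2 × 218 g/cup ÷ 1000 g/kg ≈ 0.2 kg
milk: 0.5 lb × 3/2 × 16 oz/lb × 28.35 g/oz = 340.2 g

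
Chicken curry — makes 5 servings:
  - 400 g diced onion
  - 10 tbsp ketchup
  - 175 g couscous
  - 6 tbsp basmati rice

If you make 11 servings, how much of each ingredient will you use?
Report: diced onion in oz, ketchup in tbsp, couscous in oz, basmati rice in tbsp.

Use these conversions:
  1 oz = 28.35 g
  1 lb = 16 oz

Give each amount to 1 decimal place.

Scaling factor: 11/5 = 2.2.
diced onion: 400 g × 11/5 ÷ 28.35 g/oz ≈ 31.0 oz
ketchup: 10 tbsp × 11/5 = 22.0 tbsp
couscous: 175 g × 11/5 ÷ 28.35 g/oz ≈ 13.6 oz
basmati rice: 6 tbsp × 11/5 = 13.2 tbsp

diced onion: 31.0 oz; ketchup: 22.0 tbsp; couscous: 13.6 oz; basmati rice: 13.2 tbsp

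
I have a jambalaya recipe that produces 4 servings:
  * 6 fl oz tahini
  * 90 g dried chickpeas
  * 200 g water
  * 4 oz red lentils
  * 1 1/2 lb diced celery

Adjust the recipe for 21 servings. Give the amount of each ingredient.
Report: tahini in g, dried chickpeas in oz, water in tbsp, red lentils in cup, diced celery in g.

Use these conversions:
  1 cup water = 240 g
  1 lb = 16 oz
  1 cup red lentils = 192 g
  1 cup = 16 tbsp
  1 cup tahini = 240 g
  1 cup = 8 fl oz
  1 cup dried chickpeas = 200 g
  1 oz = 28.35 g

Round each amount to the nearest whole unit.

Scaling factor: 21/4 = 5.25.
tahini: 6 fl oz × 21/4 ÷ 8 fl oz/cup × 240 g/cup = 945 g
dried chickpeas: 90 g × 21/4 ÷ 28.35 g/oz ≈ 17 oz
water: 200 g × 21/4 ÷ 240 g/cup × 16 tbsp/cup = 70 tbsp
red lentils: 4 oz × 21/4 × 28.35 g/oz ÷ 192 g/cup ≈ 3 cup
diced celery: 1.5 lb × 21/4 × 16 oz/lb × 28.35 g/oz ≈ 3572 g

tahini: 945 g; dried chickpeas: 17 oz; water: 70 tbsp; red lentils: 3 cup; diced celery: 3572 g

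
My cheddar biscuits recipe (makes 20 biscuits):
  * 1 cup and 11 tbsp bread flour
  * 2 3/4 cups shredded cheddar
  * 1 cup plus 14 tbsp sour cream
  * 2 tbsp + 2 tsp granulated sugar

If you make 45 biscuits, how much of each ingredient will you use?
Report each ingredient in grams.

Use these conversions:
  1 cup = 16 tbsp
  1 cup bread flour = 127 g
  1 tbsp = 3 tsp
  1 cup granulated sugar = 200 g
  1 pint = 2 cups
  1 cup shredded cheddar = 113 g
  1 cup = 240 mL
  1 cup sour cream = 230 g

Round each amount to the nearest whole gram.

bread flour: 482 g; shredded cheddar: 699 g; sour cream: 970 g; granulated sugar: 75 g

Scaling factor: 45/20 = 9/4 = 2.25.
bread flour: (1 cup + 11 tbsp = 1.6875 cup) × 9/4 × 127 g/cup ≈ 482 g
shredded cheddar: 2.75 cup × 9/4 × 113 g/cup ≈ 699 g
sour cream: (1 cup + 14 tbsp = 1.875 cup) × 9/4 × 230 g/cup ≈ 970 g
granulated sugar: (2 tbsp + 2 tsp = 8/3 tbsp) × 9/4 ÷ 16 tbsp/cup × 200 g/cup = 75 g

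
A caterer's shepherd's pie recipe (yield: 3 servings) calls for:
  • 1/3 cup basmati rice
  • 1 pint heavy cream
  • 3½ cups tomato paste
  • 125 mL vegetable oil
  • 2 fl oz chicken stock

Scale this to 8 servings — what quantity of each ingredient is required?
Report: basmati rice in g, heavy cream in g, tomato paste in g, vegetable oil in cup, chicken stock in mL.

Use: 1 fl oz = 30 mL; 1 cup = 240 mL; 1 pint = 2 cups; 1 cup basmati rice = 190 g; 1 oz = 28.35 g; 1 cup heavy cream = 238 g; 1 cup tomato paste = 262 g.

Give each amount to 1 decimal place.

basmati rice: 168.9 g; heavy cream: 1269.3 g; tomato paste: 2445.3 g; vegetable oil: 1.4 cup; chicken stock: 160.0 mL

Scaling factor: 8/3.
basmati rice: 1/3 cup × 8/3 × 190 g/cup ≈ 168.9 g
heavy cream: 1 pint × 8/3 × 2 cup/pint × 238 g/cup ≈ 1269.3 g
tomato paste: 3.5 cup × 8/3 × 262 g/cup ≈ 2445.3 g
vegetable oil: 125 mL × 8/3 ÷ 240 mL/cup ≈ 1.4 cup
chicken stock: 2 fl oz × 8/3 × 30 mL/fl oz = 160.0 mL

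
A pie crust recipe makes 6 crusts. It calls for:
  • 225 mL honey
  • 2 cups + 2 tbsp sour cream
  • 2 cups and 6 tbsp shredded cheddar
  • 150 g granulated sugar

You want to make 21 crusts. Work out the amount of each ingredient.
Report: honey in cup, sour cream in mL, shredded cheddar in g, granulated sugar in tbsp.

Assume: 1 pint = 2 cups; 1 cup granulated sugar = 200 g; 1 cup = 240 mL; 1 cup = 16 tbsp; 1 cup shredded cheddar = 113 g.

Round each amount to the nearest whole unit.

honey: 3 cup; sour cream: 1785 mL; shredded cheddar: 939 g; granulated sugar: 42 tbsp

Scaling factor: 21/6 = 7/2 = 3.5.
honey: 225 mL × 7/2 ÷ 240 mL/cup ≈ 3 cup
sour cream: (2 cup + 2 tbsp = 2.125 cup) × 7/2 × 240 mL/cup = 1785 mL
shredded cheddar: (2 cup + 6 tbsp = 2.375 cup) × 7/2 × 113 g/cup ≈ 939 g
granulated sugar: 150 g × 7/2 ÷ 200 g/cup × 16 tbsp/cup = 42 tbsp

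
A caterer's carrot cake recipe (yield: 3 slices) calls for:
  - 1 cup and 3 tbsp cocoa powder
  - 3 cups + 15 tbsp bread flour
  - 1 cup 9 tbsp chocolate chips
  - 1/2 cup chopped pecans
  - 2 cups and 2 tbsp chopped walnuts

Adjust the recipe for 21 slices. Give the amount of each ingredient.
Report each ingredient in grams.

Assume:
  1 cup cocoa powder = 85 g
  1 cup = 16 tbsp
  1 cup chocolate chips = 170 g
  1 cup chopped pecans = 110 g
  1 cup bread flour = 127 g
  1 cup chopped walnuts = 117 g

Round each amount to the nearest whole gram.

Scaling factor: 21/3 = 7.
cocoa powder: (1 cup + 3 tbsp = 1.1875 cup) × 7 × 85 g/cup ≈ 707 g
bread flour: (3 cup + 15 tbsp = 3.9375 cup) × 7 × 127 g/cup ≈ 3500 g
chocolate chips: (1 cup + 9 tbsp = 1.5625 cup) × 7 × 170 g/cup ≈ 1859 g
chopped pecans: 0.5 cup × 7 × 110 g/cup = 385 g
chopped walnuts: (2 cup + 2 tbsp = 2.125 cup) × 7 × 117 g/cup ≈ 1740 g

cocoa powder: 707 g; bread flour: 3500 g; chocolate chips: 1859 g; chopped pecans: 385 g; chopped walnuts: 1740 g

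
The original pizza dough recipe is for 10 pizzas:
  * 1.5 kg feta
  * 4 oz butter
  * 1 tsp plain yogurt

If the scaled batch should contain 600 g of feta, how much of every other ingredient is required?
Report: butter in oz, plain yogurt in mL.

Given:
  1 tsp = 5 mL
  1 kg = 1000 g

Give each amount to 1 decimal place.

The original recipe has 1500 g of feta, so the scaling factor is 600 ÷ 1500 = 2/5 = 0.4.
butter: 4 oz × 2/5 = 1.6 oz
plain yogurt: 1 tsp × 2/5 × 5 mL/tsp = 2.0 mL

butter: 1.6 oz; plain yogurt: 2.0 mL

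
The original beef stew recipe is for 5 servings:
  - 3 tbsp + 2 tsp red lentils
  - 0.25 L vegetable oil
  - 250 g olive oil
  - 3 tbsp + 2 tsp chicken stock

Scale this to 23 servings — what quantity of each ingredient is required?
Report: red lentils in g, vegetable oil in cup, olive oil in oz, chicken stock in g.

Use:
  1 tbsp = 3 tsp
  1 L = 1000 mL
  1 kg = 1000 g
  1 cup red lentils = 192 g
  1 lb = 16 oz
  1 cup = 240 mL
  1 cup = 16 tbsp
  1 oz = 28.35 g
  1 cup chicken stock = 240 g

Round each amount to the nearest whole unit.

Scaling factor: 23/5 = 4.6.
red lentils: (3 tbsp + 2 tsp = 11/3 tbsp) × 23/5 ÷ 16 tbsp/cup × 192 g/cup ≈ 202 g
vegetable oil: 0.25 L × 23/5 × 1000 mL/L ÷ 240 mL/cup ≈ 5 cup
olive oil: 250 g × 23/5 ÷ 28.35 g/oz ≈ 41 oz
chicken stock: (3 tbsp + 2 tsp = 11/3 tbsp) × 23/5 ÷ 16 tbsp/cup × 240 g/cup = 253 g

red lentils: 202 g; vegetable oil: 5 cup; olive oil: 41 oz; chicken stock: 253 g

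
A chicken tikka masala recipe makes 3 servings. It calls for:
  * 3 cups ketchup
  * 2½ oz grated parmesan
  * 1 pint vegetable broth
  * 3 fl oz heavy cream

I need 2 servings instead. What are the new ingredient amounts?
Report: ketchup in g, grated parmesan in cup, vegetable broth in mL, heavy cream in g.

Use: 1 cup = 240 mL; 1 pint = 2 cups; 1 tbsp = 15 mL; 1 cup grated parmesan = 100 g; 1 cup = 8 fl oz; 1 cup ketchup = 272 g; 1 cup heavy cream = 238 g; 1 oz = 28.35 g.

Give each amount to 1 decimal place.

ketchup: 544.0 g; grated parmesan: 0.5 cup; vegetable broth: 320.0 mL; heavy cream: 59.5 g

Scaling factor: 2/3.
ketchup: 3 cup × 2/3 × 272 g/cup = 544.0 g
grated parmesan: 2.5 oz × 2/3 × 28.35 g/oz ÷ 100 g/cup ≈ 0.5 cup
vegetable broth: 1 pint × 2/3 × 2 cup/pint × 240 mL/cup = 320.0 mL
heavy cream: 3 fl oz × 2/3 ÷ 8 fl oz/cup × 238 g/cup = 59.5 g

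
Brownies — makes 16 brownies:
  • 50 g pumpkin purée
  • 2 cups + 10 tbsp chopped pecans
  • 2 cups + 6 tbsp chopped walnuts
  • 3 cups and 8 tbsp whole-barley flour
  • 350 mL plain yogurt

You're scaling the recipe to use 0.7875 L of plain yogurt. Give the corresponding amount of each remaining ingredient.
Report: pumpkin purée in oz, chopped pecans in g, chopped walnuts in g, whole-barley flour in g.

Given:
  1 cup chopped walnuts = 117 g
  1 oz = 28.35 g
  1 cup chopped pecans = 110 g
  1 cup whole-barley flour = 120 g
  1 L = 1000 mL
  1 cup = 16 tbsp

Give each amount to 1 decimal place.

pumpkin purée: 4.0 oz; chopped pecans: 649.7 g; chopped walnuts: 625.2 g; whole-barley flour: 945.0 g

The original recipe has 0.35 L of plain yogurt, so the scaling factor is 0.7875 ÷ 0.35 = 9/4 = 2.25.
pumpkin purée: 50 g × 9/4 ÷ 28.35 g/oz ≈ 4.0 oz
chopped pecans: (2 cup + 10 tbsp = 2.625 cup) × 9/4 × 110 g/cup ≈ 649.7 g
chopped walnuts: (2 cup + 6 tbsp = 2.375 cup) × 9/4 × 117 g/cup ≈ 625.2 g
whole-barley flour: (3 cup + 8 tbsp = 3.5 cup) × 9/4 × 120 g/cup = 945.0 g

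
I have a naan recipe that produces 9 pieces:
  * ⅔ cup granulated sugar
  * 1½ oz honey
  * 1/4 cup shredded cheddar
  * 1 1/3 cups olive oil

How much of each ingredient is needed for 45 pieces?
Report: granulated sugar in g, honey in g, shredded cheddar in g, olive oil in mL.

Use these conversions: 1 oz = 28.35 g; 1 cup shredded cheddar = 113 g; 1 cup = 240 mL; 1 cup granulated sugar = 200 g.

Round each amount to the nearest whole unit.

Scaling factor: 45/9 = 5.
granulated sugar: 2/3 cup × 5 × 200 g/cup ≈ 667 g
honey: 1.5 oz × 5 × 28.35 g/oz ≈ 213 g
shredded cheddar: 0.25 cup × 5 × 113 g/cup ≈ 141 g
olive oil: 4/3 cup × 5 × 240 mL/cup = 1600 mL

granulated sugar: 667 g; honey: 213 g; shredded cheddar: 141 g; olive oil: 1600 mL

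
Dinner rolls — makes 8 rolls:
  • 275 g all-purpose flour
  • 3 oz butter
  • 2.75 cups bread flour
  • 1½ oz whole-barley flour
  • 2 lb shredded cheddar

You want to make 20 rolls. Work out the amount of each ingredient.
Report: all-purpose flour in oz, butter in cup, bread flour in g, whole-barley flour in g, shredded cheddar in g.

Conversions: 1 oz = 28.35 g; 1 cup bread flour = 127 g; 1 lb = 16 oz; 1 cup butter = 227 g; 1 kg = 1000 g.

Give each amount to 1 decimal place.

Scaling factor: 20/8 = 5/2 = 2.5.
all-purpose flour: 275 g × 5/2 ÷ 28.35 g/oz ≈ 24.3 oz
butter: 3 oz × 5/2 × 28.35 g/oz ÷ 227 g/cup ≈ 0.9 cup
bread flour: 2.75 cup × 5/2 × 127 g/cup ≈ 873.1 g
whole-barley flour: 1.5 oz × 5/2 × 28.35 g/oz ≈ 106.3 g
shredded cheddar: 2 lb × 5/2 × 16 oz/lb × 28.35 g/oz = 2268.0 g

all-purpose flour: 24.3 oz; butter: 0.9 cup; bread flour: 873.1 g; whole-barley flour: 106.3 g; shredded cheddar: 2268.0 g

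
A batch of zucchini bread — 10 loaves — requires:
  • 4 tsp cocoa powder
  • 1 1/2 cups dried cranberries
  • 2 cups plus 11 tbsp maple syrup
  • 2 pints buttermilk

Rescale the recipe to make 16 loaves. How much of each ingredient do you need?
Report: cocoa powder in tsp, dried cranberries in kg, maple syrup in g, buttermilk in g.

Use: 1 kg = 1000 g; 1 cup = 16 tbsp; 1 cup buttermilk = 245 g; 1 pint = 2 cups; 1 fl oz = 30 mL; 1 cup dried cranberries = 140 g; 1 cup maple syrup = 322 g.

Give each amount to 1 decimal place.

Scaling factor: 16/10 = 8/5 = 1.6.
cocoa powder: 4 tsp × 8/5 = 6.4 tsp
dried cranberries: 1.5 cup × 8/5 × 140 g/cup ÷ 1000 g/kg ≈ 0.3 kg
maple syrup: (2 cup + 11 tbsp = 2.6875 cup) × 8/5 × 322 g/cup = 1384.6 g
buttermilk: 2 pint × 8/5 × 2 cup/pint × 245 g/cup = 1568.0 g

cocoa powder: 6.4 tsp; dried cranberries: 0.3 kg; maple syrup: 1384.6 g; buttermilk: 1568.0 g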